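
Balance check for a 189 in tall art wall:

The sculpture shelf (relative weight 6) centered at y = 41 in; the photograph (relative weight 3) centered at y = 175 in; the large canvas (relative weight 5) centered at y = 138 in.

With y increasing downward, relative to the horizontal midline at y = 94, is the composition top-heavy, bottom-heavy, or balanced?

Σw = 6 + 3 + 5 = 14.
y-moment: 6·41 + 3·175 + 5·138 = 1461; centroid 1461/14 ≈ 104.36.
104.4 lies below (larger y than) the midline 94, so the layout is bottom-heavy.

bottom-heavy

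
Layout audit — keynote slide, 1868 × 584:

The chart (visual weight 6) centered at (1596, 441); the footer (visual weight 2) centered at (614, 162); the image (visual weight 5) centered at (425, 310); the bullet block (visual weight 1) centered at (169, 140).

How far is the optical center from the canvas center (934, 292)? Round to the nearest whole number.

Weights sum to 6 + 2 + 5 + 1 = 14.
Σw·x = 6·1596 + 2·614 + 5·425 + 1·169 = 13098, so x̄ = 13098/14 ≈ 935.57.
Σw·y = 6·441 + 2·162 + 5·310 + 1·140 = 4660, so ȳ = 4660/14 ≈ 332.86.
From (934, 292): dx = 1.57, dy = 40.86, so the distance is √(dx²+dy²) ≈ 40.89.

≈ 41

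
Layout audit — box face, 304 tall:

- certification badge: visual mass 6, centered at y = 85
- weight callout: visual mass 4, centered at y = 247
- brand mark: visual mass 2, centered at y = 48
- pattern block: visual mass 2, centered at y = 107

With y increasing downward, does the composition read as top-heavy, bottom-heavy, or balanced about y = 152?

top-heavy

Weights sum to 6 + 4 + 2 + 2 = 14.
Σw·y = 6·85 + 4·247 + 2·48 + 2·107 = 1808, so ȳ = 1808/14 ≈ 129.14.
129.1 lies above (smaller y than) the midline 152, so the layout is top-heavy.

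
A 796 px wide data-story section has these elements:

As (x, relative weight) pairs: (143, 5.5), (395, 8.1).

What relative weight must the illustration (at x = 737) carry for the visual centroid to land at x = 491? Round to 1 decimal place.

Known weights sum to 5.5 + 8.1 = 13.6; their moment is 5.5·143 + 8.1·395 = 3986.0.
For the centroid to hit 491: (3986.0 + w·737) / (13.6 + w) = 491.
Rearranging, w·(737 − 491) = 491·13.6 − 3986.0 = 2691.6, so w ≈ 2691.6/246 = 10.94.

w ≈ 10.9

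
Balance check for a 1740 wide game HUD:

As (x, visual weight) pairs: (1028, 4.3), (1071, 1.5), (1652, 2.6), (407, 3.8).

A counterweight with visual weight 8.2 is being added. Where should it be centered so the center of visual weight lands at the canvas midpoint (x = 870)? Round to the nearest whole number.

x ≈ 717

After adding the counterweight, total weight = 4.3 + 1.5 + 2.6 + 3.8 + 8.2 = 20.4.
x: target moment 20.4×870 = 17748.0; current 4.3·1028 + 1.5·1071 + 2.6·1652 + 3.8·407 = 11868.7; the counterweight supplies 5879.3, so x = 5879.3/8.2 ≈ 716.99.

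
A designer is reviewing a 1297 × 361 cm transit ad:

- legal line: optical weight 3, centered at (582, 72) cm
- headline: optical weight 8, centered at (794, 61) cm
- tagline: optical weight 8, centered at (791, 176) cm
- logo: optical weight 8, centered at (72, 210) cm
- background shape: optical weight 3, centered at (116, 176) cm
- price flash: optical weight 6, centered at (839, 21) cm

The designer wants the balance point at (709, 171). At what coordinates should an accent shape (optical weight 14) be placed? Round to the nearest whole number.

(1076, 293)

New total weight: (3 + 8 + 8 + 8 + 3 + 6) + 14 = 50.
Along x: (20384 + 14·x) / 50 = 709 (existing moment 3·582 + 8·794 + 8·791 + 8·72 + 3·116 + 6·839 = 20384) ⇒ x = (35450 − 20384) / 14 ≈ 1076.14.
Along y: (4446 + 14·y) / 50 = 171 (existing moment 3·72 + 8·61 + 8·176 + 8·210 + 3·176 + 6·21 = 4446) ⇒ y = (8550 − 4446) / 14 ≈ 293.14.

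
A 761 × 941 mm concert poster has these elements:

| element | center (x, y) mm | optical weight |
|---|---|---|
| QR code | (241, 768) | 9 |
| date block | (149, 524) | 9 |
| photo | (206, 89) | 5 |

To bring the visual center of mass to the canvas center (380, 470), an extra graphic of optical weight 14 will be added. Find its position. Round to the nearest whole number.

(680, 380)

New total weight: (9 + 9 + 5) + 14 = 37.
x: target moment 37×380 = 14060; current 9·241 + 9·149 + 5·206 = 4540; the extra graphic supplies 9520, so x = 9520/14 ≈ 680.00.
y: target moment 37×470 = 17390; current 9·768 + 9·524 + 5·89 = 12073; the extra graphic supplies 5317, so y = 5317/14 ≈ 379.79.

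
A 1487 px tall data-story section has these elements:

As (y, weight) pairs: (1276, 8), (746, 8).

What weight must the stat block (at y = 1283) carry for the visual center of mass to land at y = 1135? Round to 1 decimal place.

w ≈ 13.4

Existing Σw = 16 (8 + 8); existing moment 8·1276 + 8·746 = 16176.
Set Σw·y/Σw = 1135: (16176 + 1283w) = 1135·(16 + w).
Solving: w = (1135·16 − 16176) / (1283 − 1135) = 1984 / 148 ≈ 13.41.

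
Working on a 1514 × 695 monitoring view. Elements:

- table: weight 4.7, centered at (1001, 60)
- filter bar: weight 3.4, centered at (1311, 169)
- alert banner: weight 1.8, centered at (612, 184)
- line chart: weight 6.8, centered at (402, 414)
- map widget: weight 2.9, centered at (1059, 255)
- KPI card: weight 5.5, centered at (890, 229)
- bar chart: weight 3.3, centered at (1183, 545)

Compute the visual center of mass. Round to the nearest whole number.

(876, 275)

Weights sum to 4.7 + 3.4 + 1.8 + 6.8 + 2.9 + 5.5 + 3.3 = 28.4.
Σw·x = 4.7·1001 + 3.4·1311 + 1.8·612 + 6.8·402 + 2.9·1059 + 5.5·890 + 3.3·1183 = 24867.3, so x̄ = 24867.3/28.4 ≈ 875.61.
Σw·y = 4.7·60 + 3.4·169 + 1.8·184 + 6.8·414 + 2.9·255 + 5.5·229 + 3.3·545 = 7800.5, so ȳ = 7800.5/28.4 ≈ 274.67.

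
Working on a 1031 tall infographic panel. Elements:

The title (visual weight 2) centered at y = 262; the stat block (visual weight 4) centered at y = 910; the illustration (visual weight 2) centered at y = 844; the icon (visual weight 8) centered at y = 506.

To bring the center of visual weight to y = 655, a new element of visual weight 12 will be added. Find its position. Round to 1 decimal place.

New total weight: (2 + 4 + 2 + 8) + 12 = 28.
y: need Σw·y = 28·655 = 18340. Existing = 2·262 + 4·910 + 2·844 + 8·506 = 9900. Remainder 8440 / 12 ≈ 703.33.

y ≈ 703.3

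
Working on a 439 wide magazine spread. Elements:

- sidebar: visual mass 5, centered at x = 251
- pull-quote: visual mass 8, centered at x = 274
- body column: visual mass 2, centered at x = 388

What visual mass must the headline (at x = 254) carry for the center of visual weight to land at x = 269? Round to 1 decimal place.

Known weights sum to 5 + 8 + 2 = 15; their moment is 5·251 + 8·274 + 2·388 = 4223.
Set Σw·x/Σw = 269: (4223 + 254w) = 269·(15 + w).
Rearranging, w·(254 − 269) = 269·15 − 4223 = -188, so w ≈ -188/-15 = 12.53.

w ≈ 12.5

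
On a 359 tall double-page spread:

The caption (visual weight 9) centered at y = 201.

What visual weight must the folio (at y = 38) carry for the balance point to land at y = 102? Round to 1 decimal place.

w ≈ 13.9

Known: weight 9 with moment 9·201 = 1809.
Balance at y = 102 requires (1809 + w·38) / (9 + w) = 102.
So w = (102·9 − 1809)/(38 − 102) = -891/-64 ≈ 13.92.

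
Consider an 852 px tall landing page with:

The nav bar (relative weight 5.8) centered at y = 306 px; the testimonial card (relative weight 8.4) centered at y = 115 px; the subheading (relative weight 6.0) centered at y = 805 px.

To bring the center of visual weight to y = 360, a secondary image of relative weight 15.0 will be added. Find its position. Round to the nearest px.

With the secondary image, Σw becomes 5.8 + 8.4 + 6.0 + 15.0 = 35.2.
y: need Σw·y = 35.2·360 = 12672.0. Existing = 5.8·306 + 8.4·115 + 6.0·805 = 7570.8. Remainder 5101.2 / 15.0 ≈ 340.08.

y ≈ 340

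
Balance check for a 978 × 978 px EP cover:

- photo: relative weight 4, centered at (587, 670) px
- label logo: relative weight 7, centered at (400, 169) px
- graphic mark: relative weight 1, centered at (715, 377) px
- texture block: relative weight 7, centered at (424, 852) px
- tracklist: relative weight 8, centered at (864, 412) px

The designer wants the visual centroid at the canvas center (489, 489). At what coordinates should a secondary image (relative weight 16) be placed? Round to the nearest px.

(330, 470)

With the secondary image, Σw becomes 4 + 7 + 1 + 7 + 8 + 16 = 43.
Along x: (15743 + 16·x) / 43 = 489 (existing moment 4·587 + 7·400 + 1·715 + 7·424 + 8·864 = 15743) ⇒ x = (21027 − 15743) / 16 ≈ 330.25.
Along y: (13500 + 16·y) / 43 = 489 (existing moment 4·670 + 7·169 + 1·377 + 7·852 + 8·412 = 13500) ⇒ y = (21027 − 13500) / 16 ≈ 470.44.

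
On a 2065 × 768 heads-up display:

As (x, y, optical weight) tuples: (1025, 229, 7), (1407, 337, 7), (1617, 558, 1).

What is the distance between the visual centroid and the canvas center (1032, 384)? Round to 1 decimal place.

≈ 226.4

Total weight = 7 + 7 + 1 = 15.
Σw·x = 7·1025 + 7·1407 + 1·1617 = 18641, so x̄ = 18641/15 ≈ 1242.73.
Σw·y = 7·229 + 7·337 + 1·558 = 4520, so ȳ = 4520/15 ≈ 301.33.
Offset from (1032, 384): Δx ≈ 210.73, Δy ≈ -82.67; distance = √(Δx² + Δy²) ≈ 226.37.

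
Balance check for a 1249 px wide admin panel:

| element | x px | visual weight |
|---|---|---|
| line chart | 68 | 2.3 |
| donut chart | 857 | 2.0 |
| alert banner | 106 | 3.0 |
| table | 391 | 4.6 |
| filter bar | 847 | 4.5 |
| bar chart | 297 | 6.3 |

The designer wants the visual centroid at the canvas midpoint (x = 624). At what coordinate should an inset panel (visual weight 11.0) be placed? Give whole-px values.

After adding the inset panel, total weight = 2.3 + 2.0 + 3.0 + 4.6 + 4.5 + 6.3 + 11.0 = 33.7.
x: target moment 33.7×624 = 21028.8; current 2.3·68 + 2.0·857 + 3.0·106 + 4.6·391 + 4.5·847 + 6.3·297 = 9669.6; the inset panel supplies 11359.2, so x = 11359.2/11.0 ≈ 1032.65.

x ≈ 1033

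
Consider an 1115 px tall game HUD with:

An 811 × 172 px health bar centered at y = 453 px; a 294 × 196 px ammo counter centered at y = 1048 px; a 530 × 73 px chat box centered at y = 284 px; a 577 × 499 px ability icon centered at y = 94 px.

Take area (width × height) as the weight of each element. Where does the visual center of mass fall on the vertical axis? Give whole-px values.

Areas: health bar 811·172 = 139492, ammo counter 294·196 = 57624, chat box 530·73 = 38690, ability icon 577·499 = 287923. Total weight = 523729.
y-moment: 139492·453 + 57624·1048 + 38690·284 + 287923·94 = 161632550; centroid 161632550/523729 ≈ 308.62.

y ≈ 309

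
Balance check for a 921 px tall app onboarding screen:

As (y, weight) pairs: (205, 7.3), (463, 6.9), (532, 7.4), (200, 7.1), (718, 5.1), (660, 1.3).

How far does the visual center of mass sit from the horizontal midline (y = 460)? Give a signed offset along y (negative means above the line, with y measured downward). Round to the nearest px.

≈ -45 px

Weights sum to 7.3 + 6.9 + 7.4 + 7.1 + 5.1 + 1.3 = 35.1.
y: moment 14567.8 / weight 35.1 ≈ 415.04
Offset from y = 460: 415.04 − 460 ≈ -44.96.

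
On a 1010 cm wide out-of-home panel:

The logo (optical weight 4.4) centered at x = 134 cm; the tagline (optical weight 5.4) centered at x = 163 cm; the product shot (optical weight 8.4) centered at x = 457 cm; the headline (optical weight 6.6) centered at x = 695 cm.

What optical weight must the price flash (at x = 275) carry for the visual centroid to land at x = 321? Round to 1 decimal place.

Known weights sum to 4.4 + 5.4 + 8.4 + 6.6 = 24.8; their moment is 4.4·134 + 5.4·163 + 8.4·457 + 6.6·695 = 9895.6.
For the centroid to hit 321: (9895.6 + w·275) / (24.8 + w) = 321.
Solving: w = (321·24.8 − 9895.6) / (275 − 321) = -1934.8 / -46 ≈ 42.06.

w ≈ 42.1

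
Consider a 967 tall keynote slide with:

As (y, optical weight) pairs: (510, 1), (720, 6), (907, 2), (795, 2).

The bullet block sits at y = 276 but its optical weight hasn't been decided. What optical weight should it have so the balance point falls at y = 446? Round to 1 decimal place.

w ≈ 19.6

Fixed elements: Σw = 1 + 6 + 2 + 2 = 11, Σw·y = 1·510 + 6·720 + 2·907 + 2·795 = 8234.
Balance at y = 446 requires (8234 + w·276) / (11 + w) = 446.
So w = (446·11 − 8234)/(276 − 446) = -3328/-170 ≈ 19.58.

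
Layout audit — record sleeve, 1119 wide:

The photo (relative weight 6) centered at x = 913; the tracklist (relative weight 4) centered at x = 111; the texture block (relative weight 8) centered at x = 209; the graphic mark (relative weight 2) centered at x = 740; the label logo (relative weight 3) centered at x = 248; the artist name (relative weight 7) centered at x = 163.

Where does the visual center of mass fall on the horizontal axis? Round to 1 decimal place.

x ≈ 365.3

Total weight = 6 + 4 + 8 + 2 + 3 + 7 = 30.
Σw·x = 10959; x̄ = 10959/30 ≈ 365.30.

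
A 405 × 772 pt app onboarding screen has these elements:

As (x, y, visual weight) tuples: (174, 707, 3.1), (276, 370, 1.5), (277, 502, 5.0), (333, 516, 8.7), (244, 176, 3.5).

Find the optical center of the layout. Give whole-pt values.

(279, 475)

Σw = 3.1 + 1.5 + 5.0 + 8.7 + 3.5 = 21.8.
Σw·x = 3.1·174 + 1.5·276 + 5.0·277 + 8.7·333 + 3.5·244 = 6089.5, so x̄ = 6089.5/21.8 ≈ 279.33.
Σw·y = 3.1·707 + 1.5·370 + 5.0·502 + 8.7·516 + 3.5·176 = 10361.9, so ȳ = 10361.9/21.8 ≈ 475.32.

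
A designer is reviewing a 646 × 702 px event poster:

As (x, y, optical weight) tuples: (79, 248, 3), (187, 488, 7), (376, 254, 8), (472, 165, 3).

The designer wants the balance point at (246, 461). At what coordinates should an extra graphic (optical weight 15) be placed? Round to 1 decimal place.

(192.4, 660.6)

New total weight: (3 + 7 + 8 + 3) + 15 = 36.
x: target moment 36×246 = 8856; current 3·79 + 7·187 + 8·376 + 3·472 = 5970; the extra graphic supplies 2886, so x = 2886/15 ≈ 192.40.
y: target moment 36×461 = 16596; current 3·248 + 7·488 + 8·254 + 3·165 = 6687; the extra graphic supplies 9909, so y = 9909/15 ≈ 660.60.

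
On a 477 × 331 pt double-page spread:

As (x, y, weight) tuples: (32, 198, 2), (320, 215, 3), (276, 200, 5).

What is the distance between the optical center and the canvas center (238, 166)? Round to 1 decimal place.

≈ 38.2 pt

Weights sum to 2 + 3 + 5 = 10.
Σw·x = 2·32 + 3·320 + 5·276 = 2404, so x̄ = 2404/10 ≈ 240.40.
Σw·y = 2·198 + 3·215 + 5·200 = 2041, so ȳ = 2041/10 ≈ 204.10.
From (238, 166): dx = 2.40, dy = 38.10, so the distance is √(dx²+dy²) ≈ 38.18.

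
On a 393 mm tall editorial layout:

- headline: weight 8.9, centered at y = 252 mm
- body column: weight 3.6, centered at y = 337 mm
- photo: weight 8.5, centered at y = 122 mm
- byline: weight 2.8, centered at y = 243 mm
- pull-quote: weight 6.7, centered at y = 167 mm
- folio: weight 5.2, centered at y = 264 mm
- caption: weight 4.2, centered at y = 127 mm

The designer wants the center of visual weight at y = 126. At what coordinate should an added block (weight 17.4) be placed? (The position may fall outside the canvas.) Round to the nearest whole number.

After adding the added block, total weight = 8.9 + 3.6 + 8.5 + 2.8 + 6.7 + 5.2 + 4.2 + 17.4 = 57.3.
Along y: (8198.5 + 17.4·y) / 57.3 = 126 (existing moment 8.9·252 + 3.6·337 + 8.5·122 + 2.8·243 + 6.7·167 + 5.2·264 + 4.2·127 = 8198.5) ⇒ y = (7219.8 − 8198.5) / 17.4 ≈ -56.25.

y ≈ -56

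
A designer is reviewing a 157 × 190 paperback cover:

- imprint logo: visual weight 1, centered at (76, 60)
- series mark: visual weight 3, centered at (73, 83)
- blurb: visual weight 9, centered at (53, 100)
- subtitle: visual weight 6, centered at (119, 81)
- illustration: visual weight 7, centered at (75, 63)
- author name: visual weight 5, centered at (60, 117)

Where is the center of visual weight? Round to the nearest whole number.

Total weight = 1 + 3 + 9 + 6 + 7 + 5 = 31.
x: moment 2311 / weight 31 ≈ 74.55
y: moment 2721 / weight 31 ≈ 87.77

(75, 88)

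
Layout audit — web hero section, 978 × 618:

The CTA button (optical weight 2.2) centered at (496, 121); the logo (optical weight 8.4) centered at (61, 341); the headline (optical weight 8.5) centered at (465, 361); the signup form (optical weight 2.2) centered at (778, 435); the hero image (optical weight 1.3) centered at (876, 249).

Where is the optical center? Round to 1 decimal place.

(372.0, 331.0)

Weights sum to 2.2 + 8.4 + 8.5 + 2.2 + 1.3 = 22.6.
x-moment: 2.2·496 + 8.4·61 + 8.5·465 + 2.2·778 + 1.3·876 = 8406.5; centroid 8406.5/22.6 ≈ 371.97.
y-moment: 2.2·121 + 8.4·341 + 8.5·361 + 2.2·435 + 1.3·249 = 7479.8; centroid 7479.8/22.6 ≈ 330.96.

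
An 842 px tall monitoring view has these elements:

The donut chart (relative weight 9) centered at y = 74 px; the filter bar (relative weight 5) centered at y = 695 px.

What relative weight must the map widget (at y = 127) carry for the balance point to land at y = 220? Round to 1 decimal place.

Known weights sum to 9 + 5 = 14; their moment is 9·74 + 5·695 = 4141.
Balance at y = 220 requires (4141 + w·127) / (14 + w) = 220.
Solving: w = (220·14 − 4141) / (127 − 220) = -1061 / -93 ≈ 11.41.

w ≈ 11.4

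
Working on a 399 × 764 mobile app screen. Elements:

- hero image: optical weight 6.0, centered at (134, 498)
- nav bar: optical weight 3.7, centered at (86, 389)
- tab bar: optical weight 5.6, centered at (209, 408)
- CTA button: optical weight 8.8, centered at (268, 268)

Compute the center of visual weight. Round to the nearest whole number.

(193, 376)

Σw = 6.0 + 3.7 + 5.6 + 8.8 = 24.1.
x-moment: 6.0·134 + 3.7·86 + 5.6·209 + 8.8·268 = 4651.0; centroid 4651.0/24.1 ≈ 192.99.
y-moment: 6.0·498 + 3.7·389 + 5.6·408 + 8.8·268 = 9070.5; centroid 9070.5/24.1 ≈ 376.37.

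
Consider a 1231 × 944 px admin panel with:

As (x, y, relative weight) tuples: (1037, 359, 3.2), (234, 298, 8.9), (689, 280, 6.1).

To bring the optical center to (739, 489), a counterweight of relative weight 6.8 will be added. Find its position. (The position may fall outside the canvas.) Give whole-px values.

New total weight: (3.2 + 8.9 + 6.1) + 6.8 = 25.0.
Along x: (9603.9 + 6.8·x) / 25.0 = 739 (existing moment 3.2·1037 + 8.9·234 + 6.1·689 = 9603.9) ⇒ x = (18475.0 − 9603.9) / 6.8 ≈ 1304.57.
Along y: (5509.0 + 6.8·y) / 25.0 = 489 (existing moment 3.2·359 + 8.9·298 + 6.1·280 = 5509.0) ⇒ y = (12225.0 − 5509.0) / 6.8 ≈ 987.65.

(1305, 988)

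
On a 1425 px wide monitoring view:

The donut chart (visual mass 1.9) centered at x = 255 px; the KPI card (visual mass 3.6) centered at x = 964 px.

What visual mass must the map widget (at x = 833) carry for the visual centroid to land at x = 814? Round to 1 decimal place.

Known weights sum to 1.9 + 3.6 = 5.5; their moment is 1.9·255 + 3.6·964 = 3954.9.
Set Σw·x/Σw = 814: (3954.9 + 833w) = 814·(5.5 + w).
So w = (814·5.5 − 3954.9)/(833 − 814) = 522.1/19 ≈ 27.48.

w ≈ 27.5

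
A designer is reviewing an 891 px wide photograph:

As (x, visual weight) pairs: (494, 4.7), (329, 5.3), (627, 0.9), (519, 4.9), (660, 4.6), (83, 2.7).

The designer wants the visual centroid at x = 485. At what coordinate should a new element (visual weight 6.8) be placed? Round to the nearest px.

With the new element, Σw becomes 4.7 + 5.3 + 0.9 + 4.9 + 4.6 + 2.7 + 6.8 = 29.9.
x: need Σw·x = 29.9·485 = 14501.5. Existing = 4.7·494 + 5.3·329 + 0.9·627 + 4.9·519 + 4.6·660 + 2.7·83 = 10433.0. Remainder 4068.5 / 6.8 ≈ 598.31.

x ≈ 598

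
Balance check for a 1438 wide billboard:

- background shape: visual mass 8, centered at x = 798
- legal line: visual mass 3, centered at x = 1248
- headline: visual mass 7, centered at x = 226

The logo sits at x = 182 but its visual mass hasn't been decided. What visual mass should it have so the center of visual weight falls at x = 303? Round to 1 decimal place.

Known weights sum to 8 + 3 + 7 = 18; their moment is 8·798 + 3·1248 + 7·226 = 11710.
Set Σw·x/Σw = 303: (11710 + 182w) = 303·(18 + w).
Solving: w = (303·18 − 11710) / (182 − 303) = -6256 / -121 ≈ 51.70.

w ≈ 51.7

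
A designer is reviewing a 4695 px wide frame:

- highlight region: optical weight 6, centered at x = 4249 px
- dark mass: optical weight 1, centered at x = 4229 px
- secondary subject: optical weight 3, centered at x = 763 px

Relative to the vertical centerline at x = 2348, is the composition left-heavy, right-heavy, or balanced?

Weights sum to 6 + 1 + 3 = 10.
x-moment: 6·4249 + 1·4229 + 3·763 = 32012; centroid 32012/10 ≈ 3201.20.
Since 3201.2 is right of 2348, the composition reads right-heavy.

right-heavy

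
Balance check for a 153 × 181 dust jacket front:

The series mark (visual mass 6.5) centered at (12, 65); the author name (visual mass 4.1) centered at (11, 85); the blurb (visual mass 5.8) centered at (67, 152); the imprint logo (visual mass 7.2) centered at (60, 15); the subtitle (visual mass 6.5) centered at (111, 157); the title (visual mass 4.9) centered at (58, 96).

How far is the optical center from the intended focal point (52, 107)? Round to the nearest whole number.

Σw = 6.5 + 4.1 + 5.8 + 7.2 + 6.5 + 4.9 = 35.0.
x: (6.5·12 + 4.1·11 + 5.8·67 + 7.2·60 + 6.5·111 + 4.9·58) / 35.0 = 1949.4 / 35.0 ≈ 55.70
y: (6.5·65 + 4.1·85 + 5.8·152 + 7.2·15 + 6.5·157 + 4.9·96) / 35.0 = 3251.5 / 35.0 ≈ 92.90
Relative to (52, 107): Δ = (3.70, -14.10); |Δ| = √(3.70² + -14.10²) ≈ 14.58.

≈ 15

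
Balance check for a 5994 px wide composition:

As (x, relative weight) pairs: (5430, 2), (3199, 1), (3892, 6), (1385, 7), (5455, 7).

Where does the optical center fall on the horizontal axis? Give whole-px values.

Total weight = 2 + 1 + 6 + 7 + 7 = 23.
Σw·x = 2·5430 + 1·3199 + 6·3892 + 7·1385 + 7·5455 = 85291, so x̄ = 85291/23 ≈ 3708.30.

x ≈ 3708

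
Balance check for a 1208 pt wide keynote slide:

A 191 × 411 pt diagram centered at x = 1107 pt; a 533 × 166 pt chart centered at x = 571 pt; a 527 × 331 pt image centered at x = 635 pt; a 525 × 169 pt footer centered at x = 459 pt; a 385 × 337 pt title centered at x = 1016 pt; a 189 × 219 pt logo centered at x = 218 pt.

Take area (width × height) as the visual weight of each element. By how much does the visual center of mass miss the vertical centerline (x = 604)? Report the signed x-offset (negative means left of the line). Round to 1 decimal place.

≈ 110.7 pt

Taking area as weight: diagram 191·411 = 78501, chart 533·166 = 88478, image 527·331 = 174437, footer 525·169 = 88725, title 385·337 = 129745, logo 189·219 = 41391. Sum 601277.
x: (78501·1107 + 88478·571 + 174437·635 + 88725·459 + 129745·1016 + 41391·218) / 601277 = 429757973 / 601277 ≈ 714.74
Against x = 604, that's 714.74 − 604 = 110.74.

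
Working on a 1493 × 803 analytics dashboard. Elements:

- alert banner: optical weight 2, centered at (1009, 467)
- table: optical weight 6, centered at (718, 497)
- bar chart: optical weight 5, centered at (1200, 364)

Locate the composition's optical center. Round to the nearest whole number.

(948, 441)

Weights sum to 2 + 6 + 5 = 13.
x: (2·1009 + 6·718 + 5·1200) / 13 = 12326 / 13 ≈ 948.15
y: (2·467 + 6·497 + 5·364) / 13 = 5736 / 13 ≈ 441.23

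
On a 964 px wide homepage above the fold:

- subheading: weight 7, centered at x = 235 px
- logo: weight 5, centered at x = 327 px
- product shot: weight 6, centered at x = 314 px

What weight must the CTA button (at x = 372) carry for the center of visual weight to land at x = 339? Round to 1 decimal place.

w ≈ 28.4

Existing Σw = 18 (7 + 5 + 6); existing moment 7·235 + 5·327 + 6·314 = 5164.
Set Σw·x/Σw = 339: (5164 + 372w) = 339·(18 + w).
Solving: w = (339·18 − 5164) / (372 − 339) = 938 / 33 ≈ 28.42.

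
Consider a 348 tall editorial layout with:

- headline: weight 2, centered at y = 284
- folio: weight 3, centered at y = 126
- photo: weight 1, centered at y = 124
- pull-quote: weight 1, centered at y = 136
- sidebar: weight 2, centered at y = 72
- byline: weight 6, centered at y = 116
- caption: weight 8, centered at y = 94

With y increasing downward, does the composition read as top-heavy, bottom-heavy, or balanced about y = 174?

Σw = 2 + 3 + 1 + 1 + 2 + 6 + 8 = 23.
Σw·y = 2·284 + 3·126 + 1·124 + 1·136 + 2·72 + 6·116 + 8·94 = 2798, so ȳ = 2798/23 ≈ 121.65.
Since 121.7 is above (smaller y than) 174, the composition reads top-heavy.

top-heavy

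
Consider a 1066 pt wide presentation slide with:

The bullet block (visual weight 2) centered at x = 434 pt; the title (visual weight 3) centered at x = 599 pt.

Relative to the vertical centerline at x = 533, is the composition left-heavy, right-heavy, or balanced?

Total weight = 2 + 3 = 5.
Σw·x = 2·434 + 3·599 = 2665, so x̄ = 2665/5 ≈ 533.00.
That equals the midline 533 — balanced.

balanced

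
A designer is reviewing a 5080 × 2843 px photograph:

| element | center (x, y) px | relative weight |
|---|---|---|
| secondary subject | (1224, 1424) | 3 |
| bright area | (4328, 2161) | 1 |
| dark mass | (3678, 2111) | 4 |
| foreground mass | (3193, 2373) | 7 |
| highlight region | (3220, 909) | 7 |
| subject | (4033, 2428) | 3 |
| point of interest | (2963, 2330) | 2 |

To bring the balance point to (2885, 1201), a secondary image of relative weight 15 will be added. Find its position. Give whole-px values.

With the secondary image, Σw becomes 3 + 1 + 4 + 7 + 7 + 3 + 2 + 15 = 42.
x: target moment 42×2885 = 121170; current 3·1224 + 1·4328 + 4·3678 + 7·3193 + 7·3220 + 3·4033 + 2·2963 = 85628; the secondary image supplies 35542, so x = 35542/15 ≈ 2369.47.
y: target moment 42×1201 = 50442; current 3·1424 + 1·2161 + 4·2111 + 7·2373 + 7·909 + 3·2428 + 2·2330 = 49795; the secondary image supplies 647, so y = 647/15 ≈ 43.13.

(2369, 43)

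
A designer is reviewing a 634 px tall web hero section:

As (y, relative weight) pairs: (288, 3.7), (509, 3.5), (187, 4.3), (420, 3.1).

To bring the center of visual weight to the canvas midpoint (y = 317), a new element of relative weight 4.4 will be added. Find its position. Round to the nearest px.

After adding the new element, total weight = 3.7 + 3.5 + 4.3 + 3.1 + 4.4 = 19.0.
Along y: (4953.2 + 4.4·y) / 19.0 = 317 (existing moment 3.7·288 + 3.5·509 + 4.3·187 + 3.1·420 = 4953.2) ⇒ y = (6023.0 − 4953.2) / 4.4 ≈ 243.14.

y ≈ 243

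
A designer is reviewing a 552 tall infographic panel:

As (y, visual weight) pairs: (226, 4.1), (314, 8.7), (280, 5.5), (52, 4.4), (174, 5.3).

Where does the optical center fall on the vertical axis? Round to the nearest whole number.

Total weight = 4.1 + 8.7 + 5.5 + 4.4 + 5.3 = 28.0.
y: (4.1·226 + 8.7·314 + 5.5·280 + 4.4·52 + 5.3·174) / 28.0 = 6349.4 / 28.0 ≈ 226.76

y ≈ 227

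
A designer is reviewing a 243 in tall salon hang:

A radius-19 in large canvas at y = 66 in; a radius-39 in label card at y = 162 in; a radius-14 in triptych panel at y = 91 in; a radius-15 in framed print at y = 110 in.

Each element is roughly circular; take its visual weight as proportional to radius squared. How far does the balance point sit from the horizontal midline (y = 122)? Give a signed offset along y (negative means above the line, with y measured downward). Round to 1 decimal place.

≈ 13.8 in

Weights ∝ r²: large canvas 19² = 361, label card 39² = 1521, triptych panel 14² = 196, framed print 15² = 225; Σw = 2303.
Σw·y = 361·66 + 1521·162 + 196·91 + 225·110 = 312814, so ȳ = 312814/2303 ≈ 135.83.
Against y = 122, that's 135.83 − 122 = 13.83.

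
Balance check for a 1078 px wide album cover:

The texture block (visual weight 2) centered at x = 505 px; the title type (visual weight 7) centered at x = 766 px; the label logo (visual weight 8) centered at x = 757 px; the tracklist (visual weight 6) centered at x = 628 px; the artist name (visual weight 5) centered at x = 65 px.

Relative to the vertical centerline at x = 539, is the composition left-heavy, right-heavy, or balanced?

right-heavy

Σw = 2 + 7 + 8 + 6 + 5 = 28.
x-moment: 2·505 + 7·766 + 8·757 + 6·628 + 5·65 = 16521; centroid 16521/28 ≈ 590.04.
590.0 vs midline 539 → right-heavy.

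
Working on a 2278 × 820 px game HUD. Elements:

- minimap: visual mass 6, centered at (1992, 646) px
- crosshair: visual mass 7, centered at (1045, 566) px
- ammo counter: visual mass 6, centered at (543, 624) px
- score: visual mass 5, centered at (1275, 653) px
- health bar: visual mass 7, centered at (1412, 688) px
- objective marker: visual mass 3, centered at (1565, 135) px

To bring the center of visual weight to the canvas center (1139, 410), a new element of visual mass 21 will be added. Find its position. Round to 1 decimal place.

(912.7, 118.2)

New total weight: (6 + 7 + 6 + 5 + 7 + 3) + 21 = 55.
x: need Σw·x = 55·1139 = 62645. Existing = 6·1992 + 7·1045 + 6·543 + 5·1275 + 7·1412 + 3·1565 = 43479. Remainder 19166 / 21 ≈ 912.67.
y: need Σw·y = 55·410 = 22550. Existing = 6·646 + 7·566 + 6·624 + 5·653 + 7·688 + 3·135 = 20068. Remainder 2482 / 21 ≈ 118.19.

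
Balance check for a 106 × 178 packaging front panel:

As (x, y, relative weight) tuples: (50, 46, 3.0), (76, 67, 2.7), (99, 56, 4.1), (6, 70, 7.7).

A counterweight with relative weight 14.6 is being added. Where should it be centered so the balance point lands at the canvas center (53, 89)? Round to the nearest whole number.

(61, 121)

New total weight: (3.0 + 2.7 + 4.1 + 7.7) + 14.6 = 32.1.
x: target moment 32.1×53 = 1701.3; current 3.0·50 + 2.7·76 + 4.1·99 + 7.7·6 = 807.3; the counterweight supplies 894.0, so x = 894.0/14.6 ≈ 61.23.
y: target moment 32.1×89 = 2856.9; current 3.0·46 + 2.7·67 + 4.1·56 + 7.7·70 = 1087.5; the counterweight supplies 1769.4, so y = 1769.4/14.6 ≈ 121.19.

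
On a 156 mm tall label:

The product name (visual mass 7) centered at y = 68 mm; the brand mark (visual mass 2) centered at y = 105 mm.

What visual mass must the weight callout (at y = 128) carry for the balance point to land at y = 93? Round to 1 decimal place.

Fixed elements: Σw = 7 + 2 = 9, Σw·y = 7·68 + 2·105 = 686.
Set Σw·y/Σw = 93: (686 + 128w) = 93·(9 + w).
So w = (93·9 − 686)/(128 − 93) = 151/35 ≈ 4.31.

w ≈ 4.3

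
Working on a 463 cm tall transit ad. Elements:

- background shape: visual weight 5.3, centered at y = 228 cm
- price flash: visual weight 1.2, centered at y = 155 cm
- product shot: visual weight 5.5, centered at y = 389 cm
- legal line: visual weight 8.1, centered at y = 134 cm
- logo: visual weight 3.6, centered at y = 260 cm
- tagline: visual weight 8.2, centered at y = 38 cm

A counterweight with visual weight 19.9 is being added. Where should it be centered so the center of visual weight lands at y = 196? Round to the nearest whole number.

After adding the counterweight, total weight = 5.3 + 1.2 + 5.5 + 8.1 + 3.6 + 8.2 + 19.9 = 51.8.
y: need Σw·y = 51.8·196 = 10152.8. Existing = 5.3·228 + 1.2·155 + 5.5·389 + 8.1·134 + 3.6·260 + 8.2·38 = 5866.9. Remainder 4285.9 / 19.9 ≈ 215.37.

y ≈ 215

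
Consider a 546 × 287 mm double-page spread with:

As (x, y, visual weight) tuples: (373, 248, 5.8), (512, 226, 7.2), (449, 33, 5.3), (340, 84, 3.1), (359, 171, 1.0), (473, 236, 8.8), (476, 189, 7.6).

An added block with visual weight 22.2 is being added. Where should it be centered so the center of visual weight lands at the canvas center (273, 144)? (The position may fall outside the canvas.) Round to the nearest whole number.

New total weight: (5.8 + 7.2 + 5.3 + 3.1 + 1.0 + 8.8 + 7.6) + 22.2 = 61.0.
x: target moment 61.0×273 = 16653.0; current 5.8·373 + 7.2·512 + 5.3·449 + 3.1·340 + 1.0·359 + 8.8·473 + 7.6·476 = 17422.5; the added block supplies -769.5, so x = -769.5/22.2 ≈ -34.66.
y: target moment 61.0×144 = 8784.0; current 5.8·248 + 7.2·226 + 5.3·33 + 3.1·84 + 1.0·171 + 8.8·236 + 7.6·189 = 7185.1; the added block supplies 1598.9, so y = 1598.9/22.2 ≈ 72.02.

(-35, 72)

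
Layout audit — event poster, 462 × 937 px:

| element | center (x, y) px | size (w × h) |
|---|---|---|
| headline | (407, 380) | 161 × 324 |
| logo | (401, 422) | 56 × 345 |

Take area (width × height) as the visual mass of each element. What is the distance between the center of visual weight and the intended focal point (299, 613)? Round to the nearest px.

Areas: headline 161·324 = 52164, logo 56·345 = 19320. Total weight = 71484.
Σw·x = 52164·407 + 19320·401 = 28978068, so x̄ = 28978068/71484 ≈ 405.38.
Σw·y = 52164·380 + 19320·422 = 27975360, so ȳ = 27975360/71484 ≈ 391.35.
Offset from (299, 613): Δx ≈ 106.38, Δy ≈ -221.65; distance = √(Δx² + Δy²) ≈ 245.85.

≈ 246 px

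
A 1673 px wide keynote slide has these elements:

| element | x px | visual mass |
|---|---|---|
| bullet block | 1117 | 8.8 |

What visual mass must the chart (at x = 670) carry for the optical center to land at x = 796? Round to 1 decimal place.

The single fixed element contributes weight 8.8, moment 8.8·1117 = 9829.6.
Set Σw·x/Σw = 796: (9829.6 + 670w) = 796·(8.8 + w).
Rearranging, w·(670 − 796) = 796·8.8 − 9829.6 = -2824.8, so w ≈ -2824.8/-126 = 22.42.

w ≈ 22.4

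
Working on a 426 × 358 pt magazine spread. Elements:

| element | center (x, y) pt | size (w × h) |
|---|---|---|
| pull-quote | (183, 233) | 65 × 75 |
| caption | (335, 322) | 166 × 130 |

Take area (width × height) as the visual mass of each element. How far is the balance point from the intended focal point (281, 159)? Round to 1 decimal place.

Areas: pull-quote 65·75 = 4875, caption 166·130 = 21580. Total weight = 26455.
x-moment: 4875·183 + 21580·335 = 8121425; centroid 8121425/26455 ≈ 306.99.
y-moment: 4875·233 + 21580·322 = 8084635; centroid 8084635/26455 ≈ 305.60.
From (281, 159): dx = 25.99, dy = 146.60, so the distance is √(dx²+dy²) ≈ 148.89.

≈ 148.9 pt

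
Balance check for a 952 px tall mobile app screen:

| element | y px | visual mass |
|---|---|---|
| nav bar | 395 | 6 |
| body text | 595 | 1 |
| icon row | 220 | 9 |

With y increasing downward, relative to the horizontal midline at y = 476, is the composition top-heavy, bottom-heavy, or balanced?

Weights sum to 6 + 1 + 9 = 16.
Σw·y = 6·395 + 1·595 + 9·220 = 4945, so ȳ = 4945/16 ≈ 309.06.
Since 309.1 is above (smaller y than) 476, the composition reads top-heavy.

top-heavy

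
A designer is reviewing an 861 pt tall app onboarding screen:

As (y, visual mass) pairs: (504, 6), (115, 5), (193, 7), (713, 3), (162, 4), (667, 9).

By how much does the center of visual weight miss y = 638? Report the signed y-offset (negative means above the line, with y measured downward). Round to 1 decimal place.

Weights sum to 6 + 5 + 7 + 3 + 4 + 9 = 34.
Σw·y = 6·504 + 5·115 + 7·193 + 3·713 + 4·162 + 9·667 = 13740, so ȳ = 13740/34 ≈ 404.12.
Against y = 638, that's 404.12 − 638 = -233.88.

≈ -233.9 pt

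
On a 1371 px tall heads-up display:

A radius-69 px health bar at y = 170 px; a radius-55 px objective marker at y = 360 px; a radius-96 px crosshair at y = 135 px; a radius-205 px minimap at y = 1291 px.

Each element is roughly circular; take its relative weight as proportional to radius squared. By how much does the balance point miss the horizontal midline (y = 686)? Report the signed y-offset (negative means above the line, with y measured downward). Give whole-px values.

r² weights: health bar 69² = 4761, objective marker 55² = 3025, crosshair 96² = 9216, minimap 205² = 42025. Total = 59027.
y: (4761·170 + 3025·360 + 9216·135 + 42025·1291) / 59027 = 57396805 / 59027 ≈ 972.38
Offset from y = 686: 972.38 − 686 ≈ 286.38.

≈ 286 px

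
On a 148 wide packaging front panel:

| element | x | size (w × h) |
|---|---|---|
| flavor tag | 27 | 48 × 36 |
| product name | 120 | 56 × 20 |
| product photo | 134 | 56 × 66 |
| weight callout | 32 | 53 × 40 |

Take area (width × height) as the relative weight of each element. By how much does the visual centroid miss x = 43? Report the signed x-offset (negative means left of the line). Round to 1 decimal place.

Taking area as weight: flavor tag 48·36 = 1728, product name 56·20 = 1120, product photo 56·66 = 3696, weight callout 53·40 = 2120. Sum 8664.
x-moment: 1728·27 + 1120·120 + 3696·134 + 2120·32 = 744160; centroid 744160/8664 ≈ 85.89.
Against x = 43, that's 85.89 − 43 = 42.89.

≈ 42.9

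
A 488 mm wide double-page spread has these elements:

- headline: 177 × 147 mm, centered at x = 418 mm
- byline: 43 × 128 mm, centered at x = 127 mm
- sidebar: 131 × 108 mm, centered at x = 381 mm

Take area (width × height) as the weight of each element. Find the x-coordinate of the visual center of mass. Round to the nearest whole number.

x ≈ 371

Areas → weights: headline 177·147 = 26019, byline 43·128 = 5504, sidebar 131·108 = 14148; Σw = 45671.
Σw·x = 26019·418 + 5504·127 + 14148·381 = 16965338, so x̄ = 16965338/45671 ≈ 371.47.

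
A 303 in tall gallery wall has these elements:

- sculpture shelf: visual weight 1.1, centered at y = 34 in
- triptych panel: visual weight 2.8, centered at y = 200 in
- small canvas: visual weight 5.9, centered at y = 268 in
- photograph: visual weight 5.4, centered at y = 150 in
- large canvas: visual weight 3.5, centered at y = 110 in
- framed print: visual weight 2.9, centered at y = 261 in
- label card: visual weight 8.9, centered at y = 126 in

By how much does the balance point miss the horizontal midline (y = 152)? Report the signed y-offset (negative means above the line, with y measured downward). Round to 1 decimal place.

Σw = 1.1 + 2.8 + 5.9 + 5.4 + 3.5 + 2.9 + 8.9 = 30.5.
Σw·y = 5251.9; ȳ = 5251.9/30.5 ≈ 172.19.
Difference: 172.19 − 152 ≈ 20.19.

≈ 20.2 in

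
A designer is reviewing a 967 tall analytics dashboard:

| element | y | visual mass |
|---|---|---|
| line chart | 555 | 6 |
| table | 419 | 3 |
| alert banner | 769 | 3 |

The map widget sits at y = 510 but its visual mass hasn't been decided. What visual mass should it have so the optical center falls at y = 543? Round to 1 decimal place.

w ≈ 11.5

Existing Σw = 12 (6 + 3 + 3); existing moment 6·555 + 3·419 + 3·769 = 6894.
Balance at y = 543 requires (6894 + w·510) / (12 + w) = 543.
So w = (543·12 − 6894)/(510 − 543) = -378/-33 ≈ 11.45.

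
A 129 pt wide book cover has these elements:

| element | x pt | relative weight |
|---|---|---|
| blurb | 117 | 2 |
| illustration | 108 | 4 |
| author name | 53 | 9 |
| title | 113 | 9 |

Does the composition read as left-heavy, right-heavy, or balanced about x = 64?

right-heavy

Σw = 2 + 4 + 9 + 9 = 24.
Σw·x = 2·117 + 4·108 + 9·53 + 9·113 = 2160, so x̄ = 2160/24 ≈ 90.00.
90.0 lies right of the midline 64, so the layout is right-heavy.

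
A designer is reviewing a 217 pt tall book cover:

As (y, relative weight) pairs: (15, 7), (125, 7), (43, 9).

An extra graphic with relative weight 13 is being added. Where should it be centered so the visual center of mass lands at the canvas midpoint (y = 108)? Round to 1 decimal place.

y ≈ 193.9

After adding the extra graphic, total weight = 7 + 7 + 9 + 13 = 36.
y: target moment 36×108 = 3888; current 7·15 + 7·125 + 9·43 = 1367; the extra graphic supplies 2521, so y = 2521/13 ≈ 193.92.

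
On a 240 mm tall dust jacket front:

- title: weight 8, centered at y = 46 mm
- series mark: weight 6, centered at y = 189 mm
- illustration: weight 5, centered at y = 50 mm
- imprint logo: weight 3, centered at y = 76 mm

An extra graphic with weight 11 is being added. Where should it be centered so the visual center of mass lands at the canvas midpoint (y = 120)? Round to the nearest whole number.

y ≈ 180

After adding the extra graphic, total weight = 8 + 6 + 5 + 3 + 11 = 33.
y: target moment 33×120 = 3960; current 8·46 + 6·189 + 5·50 + 3·76 = 1980; the extra graphic supplies 1980, so y = 1980/11 ≈ 180.00.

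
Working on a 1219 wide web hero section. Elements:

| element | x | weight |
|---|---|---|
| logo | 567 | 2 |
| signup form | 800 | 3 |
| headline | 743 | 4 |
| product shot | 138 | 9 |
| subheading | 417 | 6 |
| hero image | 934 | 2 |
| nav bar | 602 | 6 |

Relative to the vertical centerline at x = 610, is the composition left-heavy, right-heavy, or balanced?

left-heavy

Total weight = 2 + 3 + 4 + 9 + 6 + 2 + 6 = 32.
x: (2·567 + 3·800 + 4·743 + 9·138 + 6·417 + 2·934 + 6·602) / 32 = 15730 / 32 ≈ 491.56
491.6 vs midline 610 → left-heavy.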